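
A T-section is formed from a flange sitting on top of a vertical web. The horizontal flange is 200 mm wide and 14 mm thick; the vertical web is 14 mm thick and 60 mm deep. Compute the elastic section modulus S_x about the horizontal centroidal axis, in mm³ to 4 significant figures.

S_x ≈ 2.022 × 10⁴ mm³

Split into non-overlapping primitives; take the origin at the lower-left of the bounding box.
Flange: 200 × 14, A = 2 800 mm², y = 67 mm, Ī = 45733.3 mm⁴.
Web: 14 × 60, A = 840 mm², y = 30 mm, Ī = 252 000 mm⁴.
Centroid: ȳ = ΣA·y / ΣA = 58.4615 mm.
Transfer each piece to the horizontal centroidal axis using Ī + A·d² with d = y − 58.4615:
  flange: d = 8.53846 mm → contributes +249 868 mm⁴
  web: d = -28.4615 mm → contributes +932 450 mm⁴
Total I = 1 182 318 mm⁴.
Extreme fibre distance c = 58.4615 mm; S = I/c = 20223.9 mm³.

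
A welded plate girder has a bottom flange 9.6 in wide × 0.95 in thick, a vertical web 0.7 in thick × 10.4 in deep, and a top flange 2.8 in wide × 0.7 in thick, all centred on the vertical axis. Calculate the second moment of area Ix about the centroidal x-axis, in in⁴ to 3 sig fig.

Decompose the section into non-overlapping parts with the origin at the bottom-left of its bounding rectangle.
Bottom plate: 9.6 × 0.95, A = 9.12 in², y = 0.475 in, Ī = 0.6859 in⁴.
Web plate: 0.7 × 10.4, A = 7.28 in², y = 6.15 in, Ī = 65.617 in⁴.
Top plate: 2.8 × 0.7, A = 1.96 in², y = 11.7 in, Ī = 0.080033 in⁴.
Centroid: ȳ = ΣA·y / ΣA = 3.9235 in.
Transfer each piece to the centroidal x-axis using Ī + A·d² with d = y − 3.9235:
  bottom plate: d = -3.4485 in → contributes +109.14 in⁴
  web plate: d = 2.2265 in → contributes +101.71 in⁴
  top plate: d = 7.7765 in → contributes +118.61 in⁴
Total I = 329.46 in⁴.

Ix ≈ 329 in⁴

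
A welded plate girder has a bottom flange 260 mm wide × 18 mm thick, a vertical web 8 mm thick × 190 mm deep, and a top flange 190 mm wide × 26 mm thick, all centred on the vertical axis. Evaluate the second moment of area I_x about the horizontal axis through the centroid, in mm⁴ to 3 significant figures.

I_x ≈ 1.13 × 10⁸ mm⁴

Split into non-overlapping primitives; take the origin at the lower-left of the bounding box.
Bottom plate: 260 × 18, A = 4 680 mm², y = 9 mm, Ī = 126 360 mm⁴.
Web plate: 8 × 190, A = 1 520 mm², y = 113 mm, Ī = 4 572 667 mm⁴.
Top plate: 190 × 26, A = 4 940 mm², y = 221 mm, Ī = 278 287 mm⁴.
Centroid: ȳ = ΣA·y / ΣA = 117.2 mm.
Transfer each piece to the horizontal axis through the centroid using Ī + A·d² with d = y − 117.2:
  bottom plate: d = -108.2 mm → contributes +54 917 334 mm⁴
  web plate: d = -4.2011 mm → contributes +4 599 493 mm⁴
  top plate: d = 103.8 mm → contributes +53 502 916 mm⁴
Total I = 113 019 743 mm⁴.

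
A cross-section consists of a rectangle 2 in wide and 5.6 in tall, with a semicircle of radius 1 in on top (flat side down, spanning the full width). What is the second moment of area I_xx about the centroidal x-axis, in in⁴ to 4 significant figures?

Treat the section as a set of non-overlapping primitives; coordinates are from the bounding-box lower-left.
Rectangular body: 2 × 5.6, A = 11.2 in², y = 2.8 in, Ī = 29.2693 in⁴.
Semicircular cap: semicircle r = 1, A = 1.5708 in², y = 6.02441 in, Ī = 0.109757 in⁴.
Centroid: ȳ = ΣA·y / ΣA = 3.1966 in.
Transfer each piece to the centroidal x-axis using Ī + A·d² with d = y − 3.1966:
  rectangular body: d = -0.3966 in → contributes +31.031 in⁴
  semicircular cap: d = 2.82781 in → contributes +12.6707 in⁴
Total I = 43.7017 in⁴.

I_xx ≈ 43.70 in⁴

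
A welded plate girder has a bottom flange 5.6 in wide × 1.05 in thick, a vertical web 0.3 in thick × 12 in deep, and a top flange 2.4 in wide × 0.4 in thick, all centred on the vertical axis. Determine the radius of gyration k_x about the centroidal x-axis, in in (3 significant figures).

k_x ≈ 4.70 in

Decompose the section into non-overlapping parts with the origin at the bottom-left of its bounding rectangle.
Bottom plate: 5.6 × 1.05, A = 5.88 in², y = 0.525 in, Ī = 0.54023 in⁴.
Web plate: 0.3 × 12, A = 3.6 in², y = 7.05 in, Ī = 43.2 in⁴.
Top plate: 2.4 × 0.4, A = 0.96 in², y = 13.25 in, Ī = 0.0128 in⁴.
Centroid: ȳ = ΣA·y / ΣA = 3.9451 in.
Transfer each piece to the centroidal x-axis using Ī + A·d² with d = y − 3.9451:
  bottom plate: d = -3.4201 in → contributes +69.32 in⁴
  web plate: d = 3.1049 in → contributes +77.905 in⁴
  top plate: d = 9.3049 in → contributes +83.13 in⁴
Total I = 230.36 in⁴.
Radius of gyration: k = √(I/A) = √(230.36 / 10.44) = 4.6973 in.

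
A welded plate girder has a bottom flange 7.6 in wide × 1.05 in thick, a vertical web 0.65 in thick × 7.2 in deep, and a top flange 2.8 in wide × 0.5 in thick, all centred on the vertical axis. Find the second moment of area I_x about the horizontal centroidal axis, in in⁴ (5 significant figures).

I_x ≈ 123.62 in⁴

Decompose the section into non-overlapping parts with the origin at the bottom-left of its bounding rectangle.
Bottom plate: 7.6 × 1.05, A = 7.98 in², y = 0.525 in, Ī = 0.7331625 in⁴.
Web plate: 0.65 × 7.2, A = 4.68 in², y = 4.65 in, Ī = 20.2176 in⁴.
Top plate: 2.8 × 0.5, A = 1.4 in², y = 8.5 in, Ī = 0.02916667 in⁴.
Centroid: ȳ = ΣA·y / ΣA = 2.692141 in.
Transfer each piece to the horizontal centroidal axis using Ī + A·d² with d = y − 2.692141:
  bottom plate: d = -2.167141 in → contributes +38.21123 in⁴
  web plate: d = 1.957859 in → contributes +38.15703 in⁴
  top plate: d = 5.807859 in → contributes +47.25289 in⁴
Total I = 123.6211 in⁴.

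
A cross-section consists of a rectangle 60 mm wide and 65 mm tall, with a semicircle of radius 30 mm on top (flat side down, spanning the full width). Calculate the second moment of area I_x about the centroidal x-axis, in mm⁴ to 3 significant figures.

Decompose the section into non-overlapping parts with the origin at the bottom-left of its bounding rectangle.
Rectangular body: 60 × 65, A = 3 900 mm², y = 32.5 mm, Ī = 1 373 125 mm⁴.
Semicircular cap: semicircle r = 30, A = 1413.7 mm², y = 77.732 mm, Ī = 88 903 mm⁴.
Centroid: ȳ = ΣA·y / ΣA = 44.534 mm.
Transfer each piece to the centroidal x-axis using Ī + A·d² with d = y − 44.534:
  rectangular body: d = -12.034 mm → contributes +1 937 921 mm⁴
  semicircular cap: d = 33.198 mm → contributes +1 646 998 mm⁴
Total I = 3 584 920 mm⁴.

I_x ≈ 3.58 × 10⁶ mm⁴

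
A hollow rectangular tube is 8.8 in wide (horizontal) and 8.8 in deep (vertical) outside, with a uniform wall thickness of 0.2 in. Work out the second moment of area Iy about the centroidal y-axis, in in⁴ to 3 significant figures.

Iy ≈ 84.9 in⁴

Break the section into simple shapes (no overlaps), measuring from the bottom-left corner of the bounding box.
Outer rectangle: 8.8 × 8.8, A = 77.44 in², x = 4.4 in, Ī = 499.75 in⁴.
Inner void (subtracted): 8.4 × 8.4, A = 70.56 in², x = 4.4 in, Ī = 414.89 in⁴.
By symmetry the centroid is at mid-width, x̄ = 4.4 in.
All pieces are centred on the centroidal y-axis, so I = ΣĪ (holes subtracted) = 84.853 in⁴.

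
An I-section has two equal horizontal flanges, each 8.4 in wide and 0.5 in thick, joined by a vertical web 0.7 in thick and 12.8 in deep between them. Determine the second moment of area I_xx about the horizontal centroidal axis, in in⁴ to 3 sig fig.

I_xx ≈ 494 in⁴

Break the section into simple shapes (no overlaps), measuring from the bottom-left corner of the bounding box.
Bottom flange: 8.4 × 0.5, A = 4.2 in², y = 0.25 in, Ī = 0.0875 in⁴.
Web: 0.7 × 12.8, A = 8.96 in², y = 6.9 in, Ī = 122.33 in⁴.
Top flange: 8.4 × 0.5, A = 4.2 in², y = 13.55 in, Ī = 0.0875 in⁴.
By symmetry the centroid is at mid-height, ȳ = 6.9 in.
Transfer each piece to the horizontal centroidal axis using Ī + A·d² with d = y − 6.9:
  bottom flange: d = -6.65 in → contributes +185.82 in⁴
  web: d = 0 in → contributes +122.33 in⁴
  top flange: d = 6.65 in → contributes +185.82 in⁴
Total I = 493.98 in⁴.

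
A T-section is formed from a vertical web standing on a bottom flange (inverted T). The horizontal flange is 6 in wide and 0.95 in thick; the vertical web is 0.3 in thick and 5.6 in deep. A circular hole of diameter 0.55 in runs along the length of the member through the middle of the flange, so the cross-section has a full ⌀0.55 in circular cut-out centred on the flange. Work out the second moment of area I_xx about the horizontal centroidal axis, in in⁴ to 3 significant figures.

I_xx ≈ 18.6 in⁴

Treat the section as a set of non-overlapping primitives; coordinates are from the bounding-box lower-left.
Flange: 6 × 0.95, A = 5.7 in², y = 0.475 in, Ī = 0.42869 in⁴.
Web: 0.3 × 5.6, A = 1.68 in², y = 3.75 in, Ī = 4.3904 in⁴.
Hole (subtracted): ⌀0.55, A = 0.23758 in², y = 0.475 in, Ī = 0.0044918 in⁴.
Centroid: ȳ = ΣA·y / ΣA = 1.2453 in.
Transfer each piece to the horizontal centroidal axis using Ī + A·d² with d = y − 1.2453:
  flange: d = -0.77033 in → contributes +3.8111 in⁴
  web: d = 2.5047 in → contributes +14.93 in⁴
  hole: d = -0.77033 in → contributes −0.14547 in⁴
Total I = 18.595 in⁴.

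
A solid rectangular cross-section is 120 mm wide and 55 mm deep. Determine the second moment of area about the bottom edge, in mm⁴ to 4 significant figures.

I_base ≈ 6.655 × 10⁶ mm⁴

The section: 120 × 55, A = 6 600 mm², y = 27.5 mm, Ī = 1 663 750 mm⁴.
Transfer it to the bottom edge using Ī + A·d² with d = y − 0:
  the section: d = 27.5 mm → contributes +6 655 000 mm⁴
Total I = 6 655 000 mm⁴.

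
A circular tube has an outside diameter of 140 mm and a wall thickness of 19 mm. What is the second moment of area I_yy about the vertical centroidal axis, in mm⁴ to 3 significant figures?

Split into non-overlapping primitives; take the origin at the lower-left of the bounding box.
Outer circle: ⌀140, A = 15 394 mm², x = 70 mm, Ī = 18 857 410 mm⁴.
Bore (subtracted): ⌀102, A = 8171.3 mm², x = 70 mm, Ī = 5 313 376 mm⁴.
By symmetry the centroid is at mid-width, x̄ = 70 mm.
All pieces are centred on the vertical centroidal axis, so I = ΣĪ (holes subtracted) = 13 544 033 mm⁴.

I_yy ≈ 1.35 × 10⁷ mm⁴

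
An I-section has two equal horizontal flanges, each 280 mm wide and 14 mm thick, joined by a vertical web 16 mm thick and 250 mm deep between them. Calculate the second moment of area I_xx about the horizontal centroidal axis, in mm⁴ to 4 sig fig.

Split into non-overlapping primitives; take the origin at the lower-left of the bounding box.
Bottom flange: 280 × 14, A = 3 920 mm², y = 7 mm, Ī = 64026.7 mm⁴.
Web: 16 × 250, A = 4 000 mm², y = 139 mm, Ī = 20 833 333 mm⁴.
Top flange: 280 × 14, A = 3 920 mm², y = 271 mm, Ī = 64026.7 mm⁴.
By symmetry the centroid is at mid-height, ȳ = 139 mm.
Transfer each piece to the horizontal centroidal axis using Ī + A·d² with d = y − 139:
  bottom flange: d = -132 mm → contributes +68 366 107 mm⁴
  web: d = 0 mm → contributes +20 833 333 mm⁴
  top flange: d = 132 mm → contributes +68 366 107 mm⁴
Total I = 157 565 547 mm⁴.

I_xx ≈ 1.576 × 10⁸ mm⁴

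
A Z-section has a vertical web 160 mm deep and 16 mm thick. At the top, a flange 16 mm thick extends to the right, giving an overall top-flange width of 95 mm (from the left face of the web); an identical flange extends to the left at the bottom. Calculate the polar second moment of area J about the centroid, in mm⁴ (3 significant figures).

Break the section into simple shapes (no overlaps), measuring from the bottom-left corner of the bounding box.
Web: 16 × 160, A = 2 560 mm², y = 80 mm, Ī = 5 461 333 mm⁴.
Top flange (beyond web): 79 × 16, A = 1 264 mm², y = 152 mm, Ī = 26 965 mm⁴.
Bottom flange (beyond web): 79 × 16, A = 1 264 mm², y = 8 mm, Ī = 26 965 mm⁴.
Centroid: ȳ = ΣA·y / ΣA = 80 mm.
Transfer each piece to the centroidal x-axis using Ī + A·d² with d = y − 80:
  web: d = 0 mm → contributes +5 461 333 mm⁴
  top flange (beyond web): d = 72 mm → contributes +6 579 541 mm⁴
  bottom flange (beyond web): d = -72 mm → contributes +6 579 541 mm⁴
Total I = 18 620 416 mm⁴.
For the y-axis: x̄ = 87 mm.
Repeating about the centroidal y-axis gives I_y = 7 073 184 mm⁴.
Polar second moment: J = I_x + I_y = 25 693 600 mm⁴.

J ≈ 2.57 × 10⁷ mm⁴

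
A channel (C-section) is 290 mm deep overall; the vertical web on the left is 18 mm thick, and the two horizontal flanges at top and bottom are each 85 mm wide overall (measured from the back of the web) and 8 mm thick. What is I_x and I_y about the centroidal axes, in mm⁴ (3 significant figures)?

I_x ≈ 5.79 × 10⁷ mm⁴, I_y ≈ 2.15 × 10⁶ mm⁴

Break the section into simple shapes (no overlaps), measuring from the bottom-left corner of the bounding box.
Web: 18 × 290, A = 5 220 mm², y = 145 mm, Ī = 36 583 500 mm⁴.
Top flange (beyond web): 67 × 8, A = 536 mm², y = 286 mm, Ī = 2858.7 mm⁴.
Bottom flange (beyond web): 67 × 8, A = 536 mm², y = 4 mm, Ī = 2858.7 mm⁴.
By symmetry the centroid is at mid-height, ȳ = 145 mm.
Transfer each piece to the centroidal x-axis using Ī + A·d² with d = y − 145:
  web: d = 0 mm → contributes +36 583 500 mm⁴
  top flange (beyond web): d = 141 mm → contributes +10 659 075 mm⁴
  bottom flange (beyond web): d = -141 mm → contributes +10 659 075 mm⁴
Total I = 57 901 649 mm⁴.
For the y-axis: x̄ = 16.241 mm.
Repeating about the centroidal y-axis gives I_y = 2 148 360 mm⁴.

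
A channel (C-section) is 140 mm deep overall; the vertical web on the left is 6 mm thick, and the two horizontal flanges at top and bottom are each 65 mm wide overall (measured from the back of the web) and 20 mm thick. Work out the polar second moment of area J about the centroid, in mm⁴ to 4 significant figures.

J ≈ 1.129 × 10⁷ mm⁴

Split into non-overlapping primitives; take the origin at the lower-left of the bounding box.
Web: 6 × 140, A = 840 mm², y = 70 mm, Ī = 1 372 000 mm⁴.
Top flange (beyond web): 59 × 20, A = 1 180 mm², y = 130 mm, Ī = 39333.3 mm⁴.
Bottom flange (beyond web): 59 × 20, A = 1 180 mm², y = 10 mm, Ī = 39333.3 mm⁴.
By symmetry the centroid is at mid-height, ȳ = 70 mm.
Transfer each piece to the centroidal x-axis using Ī + A·d² with d = y − 70:
  web: d = 0 mm → contributes +1 372 000 mm⁴
  top flange (beyond web): d = 60 mm → contributes +4 287 333 mm⁴
  bottom flange (beyond web): d = -60 mm → contributes +4 287 333 mm⁴
Total I = 9 946 667 mm⁴.
For the y-axis: x̄ = 26.9688 mm.
Repeating about the centroidal y-axis gives I_y = 1 341 464 mm⁴.
Polar second moment: J = I_x + I_y = 11 288 130 mm⁴.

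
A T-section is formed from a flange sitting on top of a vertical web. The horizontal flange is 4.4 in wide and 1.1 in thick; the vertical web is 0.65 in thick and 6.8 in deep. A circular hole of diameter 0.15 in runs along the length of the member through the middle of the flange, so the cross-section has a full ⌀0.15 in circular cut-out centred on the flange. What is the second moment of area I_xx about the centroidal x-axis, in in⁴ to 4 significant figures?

Split into non-overlapping primitives; take the origin at the lower-left of the bounding box.
Flange: 4.4 × 1.1, A = 4.84 in², y = 7.35 in, Ī = 0.488033 in⁴.
Web: 0.65 × 6.8, A = 4.42 in², y = 3.4 in, Ī = 17.0317 in⁴.
Hole (subtracted): ⌀0.15, A = 0.0176715 in², y = 7.35 in, Ī = 0.0000248505 in⁴.
Centroid: ȳ = ΣA·y / ΣA = 5.46097 in.
Transfer each piece to the centroidal x-axis using Ī + A·d² with d = y − 5.46097:
  flange: d = 1.88903 in → contributes +17.7592 in⁴
  web: d = -2.06097 in → contributes +35.8062 in⁴
  hole: d = 1.88903 in → contributes −0.063084 in⁴
Total I = 53.5023 in⁴.

I_xx ≈ 53.50 in⁴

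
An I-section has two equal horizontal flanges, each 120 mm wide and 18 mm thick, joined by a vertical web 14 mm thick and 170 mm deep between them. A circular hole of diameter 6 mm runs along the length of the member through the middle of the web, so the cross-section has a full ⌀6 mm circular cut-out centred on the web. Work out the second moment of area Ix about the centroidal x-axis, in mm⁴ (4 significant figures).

Ix ≈ 4.402 × 10⁷ mm⁴

Break the section into simple shapes (no overlaps), measuring from the bottom-left corner of the bounding box.
Bottom flange: 120 × 18, A = 2 160 mm², y = 9 mm, Ī = 58 320 mm⁴.
Web: 14 × 170, A = 2 380 mm², y = 103 mm, Ī = 5 731 833 mm⁴.
Top flange: 120 × 18, A = 2 160 mm², y = 197 mm, Ī = 58 320 mm⁴.
Hole (subtracted): ⌀6, A = 28.2743 mm², y = 103 mm, Ī = 63.6173 mm⁴.
By symmetry the centroid is at mid-height, ȳ = 103 mm.
Transfer each piece to the centroidal x-axis using Ī + A·d² with d = y − 103:
  bottom flange: d = -94 mm → contributes +19 144 080 mm⁴
  web: d = 0 mm → contributes +5 731 833 mm⁴
  top flange: d = 94 mm → contributes +19 144 080 mm⁴
  hole: d = 0 mm → contributes −63.6173 mm⁴
Total I = 44 019 930 mm⁴.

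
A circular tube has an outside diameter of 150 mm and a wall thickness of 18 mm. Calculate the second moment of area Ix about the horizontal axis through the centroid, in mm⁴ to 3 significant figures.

Decompose the section into non-overlapping parts with the origin at the bottom-left of its bounding rectangle.
Outer circle: ⌀150, A = 17 671 mm², y = 75 mm, Ī = 24 850 489 mm⁴.
Bore (subtracted): ⌀114, A = 10 207 mm², y = 75 mm, Ī = 8 290 664 mm⁴.
By symmetry the centroid is at mid-height, ȳ = 75 mm.
All pieces are centred on the horizontal axis through the centroid, so I = ΣĪ (holes subtracted) = 16 559 825 mm⁴.

Ix ≈ 1.66 × 10⁷ mm⁴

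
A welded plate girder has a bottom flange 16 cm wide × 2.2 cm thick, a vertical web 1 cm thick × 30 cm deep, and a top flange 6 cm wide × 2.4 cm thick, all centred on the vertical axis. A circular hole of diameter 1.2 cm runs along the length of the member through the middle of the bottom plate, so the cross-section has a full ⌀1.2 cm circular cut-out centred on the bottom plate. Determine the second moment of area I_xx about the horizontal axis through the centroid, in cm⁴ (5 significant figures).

Treat the section as a set of non-overlapping primitives; coordinates are from the bounding-box lower-left.
Bottom plate: 16 × 2.2, A = 35.2 cm², y = 1.1 cm, Ī = 14.19733 cm⁴.
Web plate: 1 × 30, A = 30 cm², y = 17.2 cm, Ī = 2 250 cm⁴.
Top plate: 6 × 2.4, A = 14.4 cm², y = 33.4 cm, Ī = 6.912 cm⁴.
Hole (subtracted): ⌀1.2, A = 1.130973 cm², y = 1.1 cm, Ī = 0.1017876 cm⁴.
Centroid: ȳ = ΣA·y / ΣA = 13.18273 cm.
Transfer each piece to the horizontal axis through the centroid using Ī + A·d² with d = y − 13.18273:
  bottom plate: d = -12.08273 cm → contributes +5153.128 cm⁴
  web plate: d = 4.017271 cm → contributes +2734.154 cm⁴
  top plate: d = 20.21727 cm → contributes +5892.74 cm⁴
  hole: d = -12.08273 cm → contributes −165.2152 cm⁴
Total I = 13614.81 cm⁴.

I_xx ≈ 1.3615 × 10⁴ cm⁴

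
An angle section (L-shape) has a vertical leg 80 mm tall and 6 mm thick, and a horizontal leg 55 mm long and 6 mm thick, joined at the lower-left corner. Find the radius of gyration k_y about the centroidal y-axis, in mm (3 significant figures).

k_y ≈ 16.0 mm

Treat the section as a set of non-overlapping primitives; coordinates are from the bounding-box lower-left.
Vertical leg: 6 × 80, A = 480 mm², x = 3 mm, Ī = 1 440 mm⁴.
Horizontal leg (remainder): 49 × 6, A = 294 mm², x = 30.5 mm, Ī = 58 825 mm⁴.
Centroid: x̄ = ΣA·x / ΣA = 13.446 mm.
Transfer each piece to the centroidal y-axis using Ī + A·d² with d = x − 13.446:
  vertical leg: d = -10.446 mm → contributes +53 814 mm⁴
  horizontal leg (remainder): d = 17.054 mm → contributes +144 334 mm⁴
Total I = 198 148 mm⁴.
Radius of gyration: k = √(I/A) = √(198 148 / 774) = 16 mm.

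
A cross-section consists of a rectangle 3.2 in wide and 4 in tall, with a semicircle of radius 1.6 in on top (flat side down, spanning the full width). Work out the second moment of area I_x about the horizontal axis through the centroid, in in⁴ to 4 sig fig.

I_x ≈ 39.75 in⁴

Decompose the section into non-overlapping parts with the origin at the bottom-left of its bounding rectangle.
Rectangular body: 3.2 × 4, A = 12.8 in², y = 2 in, Ī = 17.0667 in⁴.
Semicircular cap: semicircle r = 1.6, A = 4.02124 in², y = 4.67906 in, Ī = 0.719303 in⁴.
Centroid: ȳ = ΣA·y / ΣA = 2.64045 in.
Transfer each piece to the horizontal axis through the centroid using Ī + A·d² with d = y − 2.64045:
  rectangular body: d = -0.640449 in → contributes +22.3169 in⁴
  semicircular cap: d = 2.03861 in → contributes +17.4313 in⁴
Total I = 39.7482 in⁴.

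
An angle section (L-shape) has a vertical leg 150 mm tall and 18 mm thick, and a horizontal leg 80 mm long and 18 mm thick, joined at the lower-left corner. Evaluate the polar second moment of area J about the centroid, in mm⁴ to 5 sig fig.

Treat the section as a set of non-overlapping primitives; coordinates are from the bounding-box lower-left.
Vertical leg: 18 × 150, A = 2 700 mm², y = 75 mm, Ī = 5 062 500 mm⁴.
Horizontal leg (remainder): 62 × 18, A = 1 116 mm², y = 9 mm, Ī = 30 132 mm⁴.
Centroid: ȳ = ΣA·y / ΣA = 55.69811 mm.
Transfer each piece to the centroidal x-axis using Ī + A·d² with d = y − 55.69811:
  vertical leg: d = 19.30189 mm → contributes +6 068 420 mm⁴
  horizontal leg (remainder): d = -46.69811 mm → contributes +2 463 809 mm⁴
Total I = 8 532 228 mm⁴.
For the y-axis: x̄ = 20.69811 mm.
Repeating about the centroidal y-axis gives I_y = 1 693 788 mm⁴.
Polar second moment: J = I_x + I_y = 10 226 016 mm⁴.

J ≈ 1.0226 × 10⁷ mm⁴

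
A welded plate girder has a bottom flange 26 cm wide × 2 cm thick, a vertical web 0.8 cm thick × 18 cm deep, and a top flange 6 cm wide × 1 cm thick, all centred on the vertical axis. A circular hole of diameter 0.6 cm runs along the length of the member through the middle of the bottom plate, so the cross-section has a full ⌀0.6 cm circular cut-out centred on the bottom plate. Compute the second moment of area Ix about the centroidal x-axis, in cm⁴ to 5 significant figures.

Split into non-overlapping primitives; take the origin at the lower-left of the bounding box.
Bottom plate: 26 × 2, A = 52 cm², y = 1 cm, Ī = 17.33333 cm⁴.
Web plate: 0.8 × 18, A = 14.4 cm², y = 11 cm, Ī = 388.8 cm⁴.
Top plate: 6 × 1, A = 6 cm², y = 20.5 cm, Ī = 0.5 cm⁴.
Hole (subtracted): ⌀0.6, A = 0.2827433 cm², y = 1 cm, Ī = 0.006361725 cm⁴.
Centroid: ȳ = ΣA·y / ΣA = 4.619106 cm.
Transfer each piece to the centroidal x-axis using Ī + A·d² with d = y − 4.619106:
  bottom plate: d = -3.619106 cm → contributes +698.4256 cm⁴
  web plate: d = 6.380894 cm → contributes +975.1076 cm⁴
  top plate: d = 15.88089 cm → contributes +1513.717 cm⁴
  hole: d = -3.619106 cm → contributes −3.709714 cm⁴
Total I = 3183.54 cm⁴.

Ix ≈ 3183.5 cm⁴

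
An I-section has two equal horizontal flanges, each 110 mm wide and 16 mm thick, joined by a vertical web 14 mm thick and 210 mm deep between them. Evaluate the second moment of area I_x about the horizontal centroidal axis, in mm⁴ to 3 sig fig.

Break the section into simple shapes (no overlaps), measuring from the bottom-left corner of the bounding box.
Bottom flange: 110 × 16, A = 1 760 mm², y = 8 mm, Ī = 37 547 mm⁴.
Web: 14 × 210, A = 2 940 mm², y = 121 mm, Ī = 10 804 500 mm⁴.
Top flange: 110 × 16, A = 1 760 mm², y = 234 mm, Ī = 37 547 mm⁴.
By symmetry the centroid is at mid-height, ȳ = 121 mm.
Transfer each piece to the horizontal centroidal axis using Ī + A·d² with d = y − 121:
  bottom flange: d = -113 mm → contributes +22 510 987 mm⁴
  web: d = 0 mm → contributes +10 804 500 mm⁴
  top flange: d = 113 mm → contributes +22 510 987 mm⁴
Total I = 55 826 473 mm⁴.

I_x ≈ 5.58 × 10⁷ mm⁴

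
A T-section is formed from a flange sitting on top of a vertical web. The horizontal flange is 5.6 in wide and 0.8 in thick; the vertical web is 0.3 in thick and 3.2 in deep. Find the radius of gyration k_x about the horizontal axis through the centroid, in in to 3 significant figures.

k_x ≈ 0.881 in

Break the section into simple shapes (no overlaps), measuring from the bottom-left corner of the bounding box.
Flange: 5.6 × 0.8, A = 4.48 in², y = 3.6 in, Ī = 0.23893 in⁴.
Web: 0.3 × 3.2, A = 0.96 in², y = 1.6 in, Ī = 0.8192 in⁴.
Centroid: ȳ = ΣA·y / ΣA = 3.2471 in.
Transfer each piece to the horizontal axis through the centroid using Ī + A·d² with d = y − 3.2471:
  flange: d = 0.35294 in → contributes +0.797 in⁴
  web: d = -1.6471 in → contributes +3.4235 in⁴
Total I = 4.2205 in⁴.
Radius of gyration: k = √(I/A) = √(4.2205 / 5.44) = 0.88081 in.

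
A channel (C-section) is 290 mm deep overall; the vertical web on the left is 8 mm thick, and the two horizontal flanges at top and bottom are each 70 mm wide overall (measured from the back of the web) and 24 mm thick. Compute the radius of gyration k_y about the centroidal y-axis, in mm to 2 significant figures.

Treat the section as a set of non-overlapping primitives; coordinates are from the bounding-box lower-left.
Web: 8 × 290, A = 2 320 mm², x = 4 mm, Ī = 12 373 mm⁴.
Top flange (beyond web): 62 × 24, A = 1 488 mm², x = 39 mm, Ī = 476 656 mm⁴.
Bottom flange (beyond web): 62 × 24, A = 1 488 mm², x = 39 mm, Ī = 476 656 mm⁴.
Centroid: x̄ = ΣA·x / ΣA = 23.67 mm.
Transfer each piece to the centroidal y-axis using Ī + A·d² with d = x − 23.67:
  web: d = -19.67 mm → contributes +909 790 mm⁴
  top flange (beyond web): d = 15.33 mm → contributes +826 455 mm⁴
  bottom flange (beyond web): d = 15.33 mm → contributes +826 455 mm⁴
Total I = 2 562 700 mm⁴.
Radius of gyration: k = √(I/A) = √(2 562 700 / 5 296) = 22 mm.

k_y ≈ 22 mm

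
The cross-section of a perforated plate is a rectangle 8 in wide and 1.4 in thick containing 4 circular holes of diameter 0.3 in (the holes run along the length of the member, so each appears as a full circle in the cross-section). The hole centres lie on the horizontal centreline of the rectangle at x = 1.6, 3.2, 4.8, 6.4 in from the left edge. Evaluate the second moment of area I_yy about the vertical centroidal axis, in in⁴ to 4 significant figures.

Break the section into simple shapes (no overlaps), measuring from the bottom-left corner of the bounding box.
Plate: 8 × 1.4, A = 11.2 in², x = 4 in, Ī = 59.7333 in⁴.
Hole 1 (subtracted): ⌀0.3, A = 0.0706858 in², x = 1.6 in, Ī = 0.000397608 in⁴.
Hole 2 (subtracted): ⌀0.3, A = 0.0706858 in², x = 3.2 in, Ī = 0.000397608 in⁴.
Hole 3 (subtracted): ⌀0.3, A = 0.0706858 in², x = 4.8 in, Ī = 0.000397608 in⁴.
Hole 4 (subtracted): ⌀0.3, A = 0.0706858 in², x = 6.4 in, Ī = 0.000397608 in⁴.
By symmetry the centroid is at mid-width, x̄ = 4 in.
Transfer each piece to the vertical centroidal axis using Ī + A·d² with d = x − 4:
  plate: d = 0 in → contributes +59.7333 in⁴
  hole 1: d = -2.4 in → contributes −0.407548 in⁴
  hole 2: d = -0.8 in → contributes −0.0456365 in⁴
  hole 3: d = 0.8 in → contributes −0.0456365 in⁴
  hole 4: d = 2.4 in → contributes −0.407548 in⁴
Total I = 58.827 in⁴.

I_yy ≈ 58.83 in⁴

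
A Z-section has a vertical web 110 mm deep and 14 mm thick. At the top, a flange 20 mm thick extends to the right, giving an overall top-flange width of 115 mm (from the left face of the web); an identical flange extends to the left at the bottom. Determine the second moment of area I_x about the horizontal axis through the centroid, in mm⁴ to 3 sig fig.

Decompose the section into non-overlapping parts with the origin at the bottom-left of its bounding rectangle.
Web: 14 × 110, A = 1 540 mm², y = 55 mm, Ī = 1 552 833 mm⁴.
Top flange (beyond web): 101 × 20, A = 2 020 mm², y = 100 mm, Ī = 67 333 mm⁴.
Bottom flange (beyond web): 101 × 20, A = 2 020 mm², y = 10 mm, Ī = 67 333 mm⁴.
Centroid: ȳ = ΣA·y / ΣA = 55 mm.
Transfer each piece to the horizontal axis through the centroid using Ī + A·d² with d = y − 55:
  web: d = 0 mm → contributes +1 552 833 mm⁴
  top flange (beyond web): d = 45 mm → contributes +4 157 833 mm⁴
  bottom flange (beyond web): d = -45 mm → contributes +4 157 833 mm⁴
Total I = 9 868 500 mm⁴.

I_x ≈ 9.87 × 10⁶ mm⁴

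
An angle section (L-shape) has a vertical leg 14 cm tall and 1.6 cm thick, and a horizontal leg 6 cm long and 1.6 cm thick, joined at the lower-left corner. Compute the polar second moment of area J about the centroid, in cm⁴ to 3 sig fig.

Break the section into simple shapes (no overlaps), measuring from the bottom-left corner of the bounding box.
Vertical leg: 1.6 × 14, A = 22.4 cm², y = 7 cm, Ī = 365.87 cm⁴.
Horizontal leg (remainder): 4.4 × 1.6, A = 7.04 cm², y = 0.8 cm, Ī = 1.5019 cm⁴.
Centroid: ȳ = ΣA·y / ΣA = 5.5174 cm.
Transfer each piece to the centroidal x-axis using Ī + A·d² with d = y − 5.5174:
  vertical leg: d = 1.4826 cm → contributes +415.1 cm⁴
  horizontal leg (remainder): d = -4.7174 cm → contributes +158.17 cm⁴
Total I = 573.27 cm⁴.
For the y-axis: x̄ = 1.5174 cm.
Repeating about the centroidal y-axis gives I_y = 64.345 cm⁴.
Polar second moment: J = I_x + I_y = 637.62 cm⁴.

J ≈ 638 cm⁴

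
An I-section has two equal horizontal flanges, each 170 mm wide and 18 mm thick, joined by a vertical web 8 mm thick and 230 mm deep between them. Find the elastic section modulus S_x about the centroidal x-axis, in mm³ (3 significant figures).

S_x ≈ 7.70 × 10⁵ mm³

Decompose the section into non-overlapping parts with the origin at the bottom-left of its bounding rectangle.
Bottom flange: 170 × 18, A = 3 060 mm², y = 9 mm, Ī = 82 620 mm⁴.
Web: 8 × 230, A = 1 840 mm², y = 133 mm, Ī = 8 111 333 mm⁴.
Top flange: 170 × 18, A = 3 060 mm², y = 257 mm, Ī = 82 620 mm⁴.
By symmetry the centroid is at mid-height, ȳ = 133 mm.
Transfer each piece to the centroidal x-axis using Ī + A·d² with d = y − 133:
  bottom flange: d = -124 mm → contributes +47 133 180 mm⁴
  web: d = 0 mm → contributes +8 111 333 mm⁴
  top flange: d = 124 mm → contributes +47 133 180 mm⁴
Total I = 102 377 693 mm⁴.
Extreme fibre distance c = 133 mm; S = I/c = 769 757 mm³.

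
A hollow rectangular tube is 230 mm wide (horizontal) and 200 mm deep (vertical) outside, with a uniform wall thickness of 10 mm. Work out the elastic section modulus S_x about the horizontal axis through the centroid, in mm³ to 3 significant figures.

Treat the section as a set of non-overlapping primitives; coordinates are from the bounding-box lower-left.
Outer rectangle: 230 × 200, A = 46 000 mm², y = 100 mm, Ī = 153 333 333 mm⁴.
Inner void (subtracted): 210 × 180, A = 37 800 mm², y = 100 mm, Ī = 102 060 000 mm⁴.
By symmetry the centroid is at mid-height, ȳ = 100 mm.
All pieces are centred on the horizontal axis through the centroid, so I = ΣĪ (holes subtracted) = 51 273 333 mm⁴.
Extreme fibre distance c = 100 mm; S = I/c = 512 733 mm³.

S_x ≈ 5.13 × 10⁵ mm³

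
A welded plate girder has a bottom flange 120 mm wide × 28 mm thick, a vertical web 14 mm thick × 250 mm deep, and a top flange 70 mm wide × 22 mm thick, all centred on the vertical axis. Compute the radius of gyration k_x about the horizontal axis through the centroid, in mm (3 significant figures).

k_x ≈ 111 mm

Decompose the section into non-overlapping parts with the origin at the bottom-left of its bounding rectangle.
Bottom plate: 120 × 28, A = 3 360 mm², y = 14 mm, Ī = 219 520 mm⁴.
Web plate: 14 × 250, A = 3 500 mm², y = 153 mm, Ī = 18 229 167 mm⁴.
Top plate: 70 × 22, A = 1 540 mm², y = 289 mm, Ī = 62 113 mm⁴.
Centroid: ȳ = ΣA·y / ΣA = 122.33 mm.
Transfer each piece to the horizontal axis through the centroid using Ī + A·d² with d = y − 122.33:
  bottom plate: d = -108.33 mm → contributes +39 652 853 mm⁴
  web plate: d = 30.667 mm → contributes +21 520 722 mm⁴
  top plate: d = 166.67 mm → contributes +42 839 891 mm⁴
Total I = 104 013 467 mm⁴.
Radius of gyration: k = √(I/A) = √(104 013 467 / 8 400) = 111.28 mm.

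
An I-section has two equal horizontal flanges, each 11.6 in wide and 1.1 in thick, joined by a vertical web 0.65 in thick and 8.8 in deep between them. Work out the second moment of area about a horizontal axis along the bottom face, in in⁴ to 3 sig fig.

Treat the section as a set of non-overlapping primitives; coordinates are from the bounding-box lower-left.
Bottom flange: 11.6 × 1.1, A = 12.76 in², y = 0.55 in, Ī = 1.2866 in⁴.
Web: 0.65 × 8.8, A = 5.72 in², y = 5.5 in, Ī = 36.913 in⁴.
Top flange: 11.6 × 1.1, A = 12.76 in², y = 10.45 in, Ī = 1.2866 in⁴.
Transfer each piece to the bottom edge using Ī + A·d² with d = y − 0:
  bottom flange: d = 0.55 in → contributes +5.1465 in⁴
  web: d = 5.5 in → contributes +209.94 in⁴
  top flange: d = 10.45 in → contributes +1394.7 in⁴
Total I = 1609.8 in⁴.

I_base ≈ 1610 in⁴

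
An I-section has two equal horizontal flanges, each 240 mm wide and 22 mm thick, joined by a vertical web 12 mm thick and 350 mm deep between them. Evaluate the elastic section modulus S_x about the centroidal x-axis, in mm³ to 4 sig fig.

S_x ≈ 2.074 × 10⁶ mm³

Split into non-overlapping primitives; take the origin at the lower-left of the bounding box.
Bottom flange: 240 × 22, A = 5 280 mm², y = 11 mm, Ī = 212 960 mm⁴.
Web: 12 × 350, A = 4 200 mm², y = 197 mm, Ī = 42 875 000 mm⁴.
Top flange: 240 × 22, A = 5 280 mm², y = 383 mm, Ī = 212 960 mm⁴.
By symmetry the centroid is at mid-height, ȳ = 197 mm.
Transfer each piece to the centroidal x-axis using Ī + A·d² with d = y − 197:
  bottom flange: d = -186 mm → contributes +182 879 840 mm⁴
  web: d = 0 mm → contributes +42 875 000 mm⁴
  top flange: d = 186 mm → contributes +182 879 840 mm⁴
Total I = 408 634 680 mm⁴.
Extreme fibre distance c = 197 mm; S = I/c = 2 074 288 mm³.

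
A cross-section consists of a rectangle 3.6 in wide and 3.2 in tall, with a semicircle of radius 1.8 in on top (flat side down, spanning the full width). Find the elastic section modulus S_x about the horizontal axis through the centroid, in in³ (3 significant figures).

Break the section into simple shapes (no overlaps), measuring from the bottom-left corner of the bounding box.
Rectangular body: 3.6 × 3.2, A = 11.52 in², y = 1.6 in, Ī = 9.8304 in⁴.
Semicircular cap: semicircle r = 1.8, A = 5.0894 in², y = 3.9639 in, Ī = 1.1522 in⁴.
Centroid: ȳ = ΣA·y / ΣA = 2.3244 in.
Transfer each piece to the horizontal axis through the centroid using Ī + A·d² with d = y − 2.3244:
  rectangular body: d = -0.72435 in → contributes +15.875 in⁴
  semicircular cap: d = 1.6396 in → contributes +14.834 in⁴
Total I = 30.709 in⁴.
Extreme fibre distance c = 2.6756 in; S = I/c = 11.477 in³.

S_x ≈ 11.5 in³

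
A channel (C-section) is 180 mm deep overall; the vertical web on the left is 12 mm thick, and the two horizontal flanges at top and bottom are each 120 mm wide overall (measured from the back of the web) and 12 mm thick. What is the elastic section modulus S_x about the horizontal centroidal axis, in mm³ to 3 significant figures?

Treat the section as a set of non-overlapping primitives; coordinates are from the bounding-box lower-left.
Web: 12 × 180, A = 2 160 mm², y = 90 mm, Ī = 5 832 000 mm⁴.
Top flange (beyond web): 108 × 12, A = 1 296 mm², y = 174 mm, Ī = 15 552 mm⁴.
Bottom flange (beyond web): 108 × 12, A = 1 296 mm², y = 6 mm, Ī = 15 552 mm⁴.
By symmetry the centroid is at mid-height, ȳ = 90 mm.
Transfer each piece to the horizontal centroidal axis using Ī + A·d² with d = y − 90:
  web: d = 0 mm → contributes +5 832 000 mm⁴
  top flange (beyond web): d = 84 mm → contributes +9 160 128 mm⁴
  bottom flange (beyond web): d = -84 mm → contributes +9 160 128 mm⁴
Total I = 24 152 256 mm⁴.
Extreme fibre distance c = 90 mm; S = I/c = 268 358 mm³.

S_x ≈ 2.68 × 10⁵ mm³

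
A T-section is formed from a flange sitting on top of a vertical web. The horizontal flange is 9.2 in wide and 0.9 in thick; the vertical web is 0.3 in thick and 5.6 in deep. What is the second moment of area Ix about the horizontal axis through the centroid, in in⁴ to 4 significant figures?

Treat the section as a set of non-overlapping primitives; coordinates are from the bounding-box lower-left.
Flange: 9.2 × 0.9, A = 8.28 in², y = 6.05 in, Ī = 0.5589 in⁴.
Web: 0.3 × 5.6, A = 1.68 in², y = 2.8 in, Ī = 4.3904 in⁴.
Centroid: ȳ = ΣA·y / ΣA = 5.50181 in.
Transfer each piece to the horizontal axis through the centroid using Ī + A·d² with d = y − 5.50181:
  flange: d = 0.548193 in → contributes +3.04717 in⁴
  web: d = -2.70181 in → contributes +16.654 in⁴
Total I = 19.7012 in⁴.

Ix ≈ 19.70 in⁴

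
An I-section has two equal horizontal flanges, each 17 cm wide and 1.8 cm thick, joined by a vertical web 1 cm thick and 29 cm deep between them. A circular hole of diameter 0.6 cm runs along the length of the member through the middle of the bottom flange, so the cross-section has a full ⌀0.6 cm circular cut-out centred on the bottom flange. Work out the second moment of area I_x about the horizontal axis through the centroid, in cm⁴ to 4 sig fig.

I_x ≈ 1.650 × 10⁴ cm⁴

Decompose the section into non-overlapping parts with the origin at the bottom-left of its bounding rectangle.
Bottom flange: 17 × 1.8, A = 30.6 cm², y = 0.9 cm, Ī = 8.262 cm⁴.
Web: 1 × 29, A = 29 cm², y = 16.3 cm, Ī = 2032.42 cm⁴.
Top flange: 17 × 1.8, A = 30.6 cm², y = 31.7 cm, Ī = 8.262 cm⁴.
Hole (subtracted): ⌀0.6, A = 0.282743 cm², y = 0.9 cm, Ī = 0.00636173 cm⁴.
Centroid: ȳ = ΣA·y / ΣA = 16.3484 cm.
Transfer each piece to the horizontal axis through the centroid using Ī + A·d² with d = y − 16.3484:
  bottom flange: d = -15.4484 cm → contributes +7311.07 cm⁴
  web: d = -0.048425 cm → contributes +2032.48 cm⁴
  top flange: d = 15.3516 cm → contributes +7219.79 cm⁴
  hole: d = -15.4484 cm → contributes −67.4841 cm⁴
Total I = 16495.9 cm⁴.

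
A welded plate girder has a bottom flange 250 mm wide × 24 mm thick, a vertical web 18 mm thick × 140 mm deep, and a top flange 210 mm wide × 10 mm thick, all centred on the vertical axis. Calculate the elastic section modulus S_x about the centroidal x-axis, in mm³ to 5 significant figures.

Treat the section as a set of non-overlapping primitives; coordinates are from the bounding-box lower-left.
Bottom plate: 250 × 24, A = 6 000 mm², y = 12 mm, Ī = 288 000 mm⁴.
Web plate: 18 × 140, A = 2 520 mm², y = 94 mm, Ī = 4 116 000 mm⁴.
Top plate: 210 × 10, A = 2 100 mm², y = 169 mm, Ī = 17 500 mm⁴.
Centroid: ȳ = ΣA·y / ΣA = 62.50282 mm.
Transfer each piece to the centroidal x-axis using Ī + A·d² with d = y − 62.50282:
  bottom plate: d = -50.50282 mm → contributes +15 591 212 mm⁴
  web plate: d = 31.49718 mm → contributes +6 616 022 mm⁴
  top plate: d = 106.4972 mm → contributes +23 834 961 mm⁴
Total I = 46 042 195 mm⁴.
Extreme fibre distance c = 111.4972 mm; S = I/c = 412944.9 mm³.

S_x ≈ 4.1294 × 10⁵ mm³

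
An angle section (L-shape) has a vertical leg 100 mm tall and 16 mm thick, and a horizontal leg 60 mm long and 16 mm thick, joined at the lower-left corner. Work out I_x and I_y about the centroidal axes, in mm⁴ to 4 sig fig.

Decompose the section into non-overlapping parts with the origin at the bottom-left of its bounding rectangle.
Vertical leg: 16 × 100, A = 1 600 mm², y = 50 mm, Ī = 1 333 333 mm⁴.
Horizontal leg (remainder): 44 × 16, A = 704 mm², y = 8 mm, Ī = 15018.7 mm⁴.
Centroid: ȳ = ΣA·y / ΣA = 37.1667 mm.
Transfer each piece to the centroidal x-axis using Ī + A·d² with d = y − 37.1667:
  vertical leg: d = 12.8333 mm → contributes +1 596 844 mm⁴
  horizontal leg (remainder): d = -29.1667 mm → contributes +613 908 mm⁴
Total I = 2 210 752 mm⁴.
For the y-axis: x̄ = 17.1667 mm.
Repeating about the centroidal y-axis gives I_y = 587 712 mm⁴.

I_x ≈ 2.211 × 10⁶ mm⁴, I_y ≈ 5.877 × 10⁵ mm⁴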